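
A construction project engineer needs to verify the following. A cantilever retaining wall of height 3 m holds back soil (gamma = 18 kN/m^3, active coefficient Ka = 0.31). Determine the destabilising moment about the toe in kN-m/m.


Pa = 0.5 * Ka * gamma * H^2
= 0.5 * 0.31 * 18 * 3^2
= 25.11 kN/m
Arm = H / 3 = 3 / 3 = 1.0 m
Mo = Pa * arm = Pa * H / 3 = 25.11 * 3 / 3 = 25.11 kN-m/m

25.11 kN-m/m


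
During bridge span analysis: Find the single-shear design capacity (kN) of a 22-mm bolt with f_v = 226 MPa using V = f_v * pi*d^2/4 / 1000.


A = pi * d^2 / 4 = pi * 22^2 / 4 = 380.1327 mm^2
V = f_v * A / 1000 = 226 * 380.1327 / 1000
= 85.91 kN

85.91 kN


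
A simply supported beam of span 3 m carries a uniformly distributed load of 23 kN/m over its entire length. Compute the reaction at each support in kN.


Total load = w * L = 23 * 3 = 69 kN
By symmetry, each reaction R = total / 2 = 69 / 2 = 34.5 kN

34.5 kN


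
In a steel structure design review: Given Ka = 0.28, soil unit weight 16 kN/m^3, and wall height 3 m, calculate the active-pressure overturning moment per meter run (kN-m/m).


Pa = 0.5 * Ka * gamma * H^2
= 0.5 * 0.28 * 16 * 3^2
= 20.16 kN/m
Arm = H / 3 = 3 / 3 = 1.0 m
Mo = Pa * arm = Pa * H / 3 = 20.16 * 3 / 3 = 20.16 kN-m/m

20.16 kN-m/m


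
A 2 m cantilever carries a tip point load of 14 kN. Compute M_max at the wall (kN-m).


For a cantilever with a point load at the free end:
M_max = P * L = 14 * 2 = 28 kN-m

28 kN-m


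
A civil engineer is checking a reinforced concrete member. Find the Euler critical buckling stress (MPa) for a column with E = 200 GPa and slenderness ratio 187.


sigma_cr = pi^2 * E / lambda^2
= 9.8696 * 200000.0 / 187^2
= 9.8696 * 200000.0 / 34969
= 56.4477 MPa

56.4477 MPa


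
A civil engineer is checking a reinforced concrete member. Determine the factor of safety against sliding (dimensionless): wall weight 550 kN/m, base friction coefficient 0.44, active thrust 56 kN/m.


Resisting force = mu * W = 0.44 * 550 = 242.0 kN/m
FOS = Resisting / Driving = 242.0 / 56
= 4.3214 (dimensionless)

4.3214 (dimensionless)


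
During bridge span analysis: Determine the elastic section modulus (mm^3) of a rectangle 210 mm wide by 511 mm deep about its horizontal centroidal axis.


S = b * h^2 / 6
= 210 * 511^2 / 6
= 210 * 261121 / 6
= 9139235.0 mm^3

9139235.0 mm^3


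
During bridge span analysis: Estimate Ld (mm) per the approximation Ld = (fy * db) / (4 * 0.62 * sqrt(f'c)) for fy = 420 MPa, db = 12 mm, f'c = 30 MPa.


Ld = (fy * db) / (4 * 0.62 * sqrt(f'c))
= (420 * 12) / (4 * 0.62 * sqrt(30))
= 5040 / 13.5835
= 371.04 mm

371.04 mm


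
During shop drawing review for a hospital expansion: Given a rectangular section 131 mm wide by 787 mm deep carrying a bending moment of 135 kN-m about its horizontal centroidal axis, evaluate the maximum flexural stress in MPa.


I = b * h^3 / 12 = 131 * 787^3 / 12 = 5321257149.42 mm^4
y = h / 2 = 787 / 2 = 393.5 mm
M = 135 kN-m = 135000000.0 N-mm
sigma = M * y / I = 135000000.0 * 393.5 / 5321257149.42
= 9.98 MPa

9.98 MPa


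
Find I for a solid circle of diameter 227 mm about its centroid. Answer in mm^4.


r = d / 2 = 227 / 2 = 113.5 mm
I = pi * r^4 / 4 = pi * 113.5^4 / 4
= 130338682.73 mm^4

130338682.73 mm^4


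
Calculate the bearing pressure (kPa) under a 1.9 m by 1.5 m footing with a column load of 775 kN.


A = 1.9 * 1.5 = 2.85 m^2
q = P / A = 775 / 2.85
= 271.9298 kPa

271.9298 kPa


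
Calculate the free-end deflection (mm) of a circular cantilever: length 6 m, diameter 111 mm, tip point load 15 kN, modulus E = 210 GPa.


I = pi * d^4 / 64 = pi * 111^4 / 64 = 7451810.7 mm^4
L = 6000.0 mm, P = 15000.0 N, E = 210000.0 MPa
delta = P * L^3 / (3 * E * I)
= 15000.0 * 6000.0^3 / (3 * 210000.0 * 7451810.7)
= 690.1487 mm

690.1487 mm


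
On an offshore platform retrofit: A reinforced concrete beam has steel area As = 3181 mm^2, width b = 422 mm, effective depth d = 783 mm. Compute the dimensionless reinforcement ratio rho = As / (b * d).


rho = As / (b * d)
= 3181 / (422 * 783)
= 3181 / 330426
= 0.009627 (dimensionless)

0.009627 (dimensionless)


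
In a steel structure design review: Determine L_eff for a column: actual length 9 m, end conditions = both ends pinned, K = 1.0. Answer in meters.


L_eff = K * L
= 1.0 * 9
= 9.0 m

9.0 m


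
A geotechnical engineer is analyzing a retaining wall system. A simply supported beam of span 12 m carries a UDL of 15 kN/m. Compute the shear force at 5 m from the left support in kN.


R_A = w * L / 2 = 15 * 12 / 2 = 90.0 kN
V(x) = R_A - w * x = 90.0 - 15 * 5
= 15.0 kN

15.0 kN


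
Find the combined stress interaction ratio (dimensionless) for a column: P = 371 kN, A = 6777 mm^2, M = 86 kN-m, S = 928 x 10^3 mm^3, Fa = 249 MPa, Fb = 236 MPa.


f_a = P / A = 371000.0 / 6777 = 54.744 MPa
f_b = M / S = 86000000.0 / 928000.0 = 92.6724 MPa
Ratio = f_a / Fa + f_b / Fb
= 54.744 / 249 + 92.6724 / 236
= 0.6125 (dimensionless)

0.6125 (dimensionless)


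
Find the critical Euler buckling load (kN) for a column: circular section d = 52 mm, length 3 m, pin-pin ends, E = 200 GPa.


I = pi * d^4 / 64 = 358908.11 mm^4
L = 3000.0 mm
P_cr = pi^2 * E * I / L^2
= 9.8696 * 200000.0 * 358908.11 / 3000.0^2
= 78717.36 N = 78.7174 kN

78.7174 kN


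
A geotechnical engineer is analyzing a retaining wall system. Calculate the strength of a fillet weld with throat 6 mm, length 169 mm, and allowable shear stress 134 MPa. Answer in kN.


Strength = throat * length * allowable stress
= 6 * 169 * 134 N
= 135876 N
= 135.88 kN

135.88 kN


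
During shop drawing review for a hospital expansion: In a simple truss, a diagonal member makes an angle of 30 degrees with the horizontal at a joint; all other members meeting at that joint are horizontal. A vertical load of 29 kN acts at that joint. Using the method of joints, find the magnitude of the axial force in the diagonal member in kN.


At the joint, only the diagonal has a vertical component, so vertical equilibrium gives:
F * sin(30) = 29
F = 29 / sin(30)
= 29 / 0.5
= 58.0 kN

58.0 kN


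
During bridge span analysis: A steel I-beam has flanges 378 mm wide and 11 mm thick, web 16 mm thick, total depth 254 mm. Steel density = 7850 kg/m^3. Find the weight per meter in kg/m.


A_flanges = 2 * 378 * 11 = 8316 mm^2
A_web = (254 - 2 * 11) * 16 = 3712 mm^2
A_total = 8316 + 3712 = 12028 mm^2 = 0.012028 m^2
Weight = rho * A = 7850 * 0.012028 = 94.4198 kg/m

94.4198 kg/m


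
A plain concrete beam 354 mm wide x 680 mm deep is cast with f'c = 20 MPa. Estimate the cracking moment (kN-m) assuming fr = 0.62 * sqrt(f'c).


fr = 0.62 * sqrt(20) = 0.62 * 4.4721 = 2.7727 MPa
I = 354 * 680^3 / 12 = 9275744000.0 mm^4
y_t = 340.0 mm
M_cr = fr * I / y_t = 2.7727 * 9275744000.0 / 340.0 N-mm
= 75.6444 kN-m

75.6444 kN-m


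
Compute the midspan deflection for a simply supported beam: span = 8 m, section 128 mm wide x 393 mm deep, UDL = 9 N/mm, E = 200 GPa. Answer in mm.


I = 128 * 393^3 / 12 = 647450208.0 mm^4
L = 8000.0 mm, w = 9 N/mm, E = 200000.0 MPa
delta = 5 * w * L^4 / (384 * E * I)
= 5 * 9 * 8000.0^4 / (384 * 200000.0 * 647450208.0)
= 3.7068 mm

3.7068 mm


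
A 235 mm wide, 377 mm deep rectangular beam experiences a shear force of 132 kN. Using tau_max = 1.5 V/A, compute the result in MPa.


A = b * h = 235 * 377 = 88595 mm^2
V = 132 kN = 132000.0 N
tau_max = 1.5 * V / A = 1.5 * 132000.0 / 88595
= 2.2349 MPa

2.2349 MPa


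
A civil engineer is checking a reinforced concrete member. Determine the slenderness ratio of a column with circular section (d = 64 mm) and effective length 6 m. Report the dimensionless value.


Radius of gyration r = d / 4 = 64 / 4 = 16.0 mm
L_eff = 6000.0 mm
Slenderness ratio = L / r = 6000.0 / 16.0 = 375.0 (dimensionless)

375.0 (dimensionless)


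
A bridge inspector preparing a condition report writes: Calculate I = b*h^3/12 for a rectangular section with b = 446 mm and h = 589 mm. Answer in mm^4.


I = b * h^3 / 12
= 446 * 589^3 / 12
= 446 * 204336469 / 12
= 7594505431.17 mm^4

7594505431.17 mm^4


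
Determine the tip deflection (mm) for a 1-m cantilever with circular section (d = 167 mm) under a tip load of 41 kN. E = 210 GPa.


I = pi * d^4 / 64 = pi * 167^4 / 64 = 38179987.63 mm^4
L = 1000.0 mm, P = 41000.0 N, E = 210000.0 MPa
delta = P * L^3 / (3 * E * I)
= 41000.0 * 1000.0^3 / (3 * 210000.0 * 38179987.63)
= 1.7045 mm

1.7045 mm


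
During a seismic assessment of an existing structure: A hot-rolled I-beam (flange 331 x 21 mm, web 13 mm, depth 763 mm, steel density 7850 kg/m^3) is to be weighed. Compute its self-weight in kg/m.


A_flanges = 2 * 331 * 21 = 13902 mm^2
A_web = (763 - 2 * 21) * 13 = 9373 mm^2
A_total = 13902 + 9373 = 23275 mm^2 = 0.023275 m^2
Weight = rho * A = 7850 * 0.023275 = 182.7088 kg/m

182.7088 kg/m


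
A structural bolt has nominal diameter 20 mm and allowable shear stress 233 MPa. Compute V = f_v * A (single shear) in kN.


A = pi * d^2 / 4 = pi * 20^2 / 4 = 314.1593 mm^2
V = f_v * A / 1000 = 233 * 314.1593 / 1000
= 73.1991 kN

73.1991 kN


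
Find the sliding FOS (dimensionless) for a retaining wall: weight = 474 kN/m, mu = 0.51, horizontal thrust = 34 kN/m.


Resisting force = mu * W = 0.51 * 474 = 241.74 kN/m
FOS = Resisting / Driving = 241.74 / 34
= 7.11 (dimensionless)

7.11 (dimensionless)


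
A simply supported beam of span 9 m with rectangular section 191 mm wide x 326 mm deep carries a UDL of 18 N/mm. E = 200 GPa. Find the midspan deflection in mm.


I = 191 * 326^3 / 12 = 551448451.33 mm^4
L = 9000.0 mm, w = 18 N/mm, E = 200000.0 MPa
delta = 5 * w * L^4 / (384 * E * I)
= 5 * 18 * 9000.0^4 / (384 * 200000.0 * 551448451.33)
= 13.9427 mm

13.9427 mm


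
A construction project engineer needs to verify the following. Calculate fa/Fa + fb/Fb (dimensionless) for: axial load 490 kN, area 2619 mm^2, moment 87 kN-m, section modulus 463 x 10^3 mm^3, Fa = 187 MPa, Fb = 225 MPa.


f_a = P / A = 490000.0 / 2619 = 187.0943 MPa
f_b = M / S = 87000000.0 / 463000.0 = 187.905 MPa
Ratio = f_a / Fa + f_b / Fb
= 187.0943 / 187 + 187.905 / 225
= 1.8356 (dimensionless)

1.8356 (dimensionless)


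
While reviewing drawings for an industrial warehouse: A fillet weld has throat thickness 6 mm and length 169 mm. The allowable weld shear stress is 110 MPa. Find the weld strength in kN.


Strength = throat * length * allowable stress
= 6 * 169 * 110 N
= 111540 N
= 111.54 kN

111.54 kN


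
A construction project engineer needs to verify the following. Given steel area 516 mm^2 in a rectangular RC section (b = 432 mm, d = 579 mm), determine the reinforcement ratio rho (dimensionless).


rho = As / (b * d)
= 516 / (432 * 579)
= 516 / 250128
= 0.002063 (dimensionless)

0.002063 (dimensionless)


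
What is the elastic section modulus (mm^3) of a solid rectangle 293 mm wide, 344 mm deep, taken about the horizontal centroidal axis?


S = b * h^2 / 6
= 293 * 344^2 / 6
= 293 * 118336 / 6
= 5778741.33 mm^3

5778741.33 mm^3


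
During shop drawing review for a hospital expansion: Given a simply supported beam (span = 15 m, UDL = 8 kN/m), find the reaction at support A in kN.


Total load = w * L = 8 * 15 = 120 kN
By symmetry, each reaction R = total / 2 = 120 / 2 = 60.0 kN

60.0 kN


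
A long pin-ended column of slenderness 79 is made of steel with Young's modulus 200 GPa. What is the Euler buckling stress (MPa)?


sigma_cr = pi^2 * E / lambda^2
= 9.8696 * 200000.0 / 79^2
= 9.8696 * 200000.0 / 6241
= 316.2828 MPa

316.2828 MPa


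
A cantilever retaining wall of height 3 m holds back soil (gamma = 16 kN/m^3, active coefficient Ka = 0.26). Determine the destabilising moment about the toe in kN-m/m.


Pa = 0.5 * Ka * gamma * H^2
= 0.5 * 0.26 * 16 * 3^2
= 18.72 kN/m
Arm = H / 3 = 3 / 3 = 1.0 m
Mo = Pa * arm = Pa * H / 3 = 18.72 * 3 / 3 = 18.72 kN-m/m

18.72 kN-m/m


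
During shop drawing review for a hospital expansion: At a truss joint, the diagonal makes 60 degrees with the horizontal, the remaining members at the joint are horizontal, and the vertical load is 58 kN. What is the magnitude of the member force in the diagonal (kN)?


At the joint, only the diagonal has a vertical component, so vertical equilibrium gives:
F * sin(60) = 58
F = 58 / sin(60)
= 58 / 0.866025
= 66.97 kN

66.97 kN


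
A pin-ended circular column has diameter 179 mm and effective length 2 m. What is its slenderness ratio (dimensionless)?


Radius of gyration r = d / 4 = 179 / 4 = 44.75 mm
L_eff = 2000.0 mm
Slenderness ratio = L / r = 2000.0 / 44.75 = 44.69 (dimensionless)

44.69 (dimensionless)


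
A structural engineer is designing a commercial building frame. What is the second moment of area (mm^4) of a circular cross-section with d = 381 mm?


r = d / 2 = 381 / 2 = 190.5 mm
I = pi * r^4 / 4 = pi * 190.5^4 / 4
= 1034355436.5 mm^4

1034355436.5 mm^4


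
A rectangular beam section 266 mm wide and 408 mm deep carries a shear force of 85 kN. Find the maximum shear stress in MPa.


A = b * h = 266 * 408 = 108528 mm^2
V = 85 kN = 85000.0 N
tau_max = 1.5 * V / A = 1.5 * 85000.0 / 108528
= 1.1748 MPa

1.1748 MPa


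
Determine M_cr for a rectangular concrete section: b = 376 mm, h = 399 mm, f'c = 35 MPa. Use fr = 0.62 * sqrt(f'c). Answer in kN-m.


fr = 0.62 * sqrt(35) = 0.62 * 5.9161 = 3.668 MPa
I = 376 * 399^3 / 12 = 1990330902.0 mm^4
y_t = 199.5 mm
M_cr = fr * I / y_t = 3.668 * 1990330902.0 / 199.5 N-mm
= 36.5938 kN-m

36.5938 kN-m


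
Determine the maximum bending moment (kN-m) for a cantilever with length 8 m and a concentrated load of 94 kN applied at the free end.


For a cantilever with a point load at the free end:
M_max = P * L = 94 * 8 = 752 kN-m

752 kN-m


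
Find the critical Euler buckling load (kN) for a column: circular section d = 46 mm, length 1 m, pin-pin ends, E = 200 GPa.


I = pi * d^4 / 64 = 219786.61 mm^4
L = 1000.0 mm
P_cr = pi^2 * E * I / L^2
= 9.8696 * 200000.0 * 219786.61 / 1000.0^2
= 433841.37 N = 433.8414 kN

433.8414 kN


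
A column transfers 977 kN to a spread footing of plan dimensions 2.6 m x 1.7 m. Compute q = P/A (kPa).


A = 2.6 * 1.7 = 4.42 m^2
q = P / A = 977 / 4.42
= 221.0407 kPa

221.0407 kPa


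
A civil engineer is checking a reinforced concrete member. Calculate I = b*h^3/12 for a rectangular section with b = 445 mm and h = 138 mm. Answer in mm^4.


I = b * h^3 / 12
= 445 * 138^3 / 12
= 445 * 2628072 / 12
= 97457670.0 mm^4

97457670.0 mm^4


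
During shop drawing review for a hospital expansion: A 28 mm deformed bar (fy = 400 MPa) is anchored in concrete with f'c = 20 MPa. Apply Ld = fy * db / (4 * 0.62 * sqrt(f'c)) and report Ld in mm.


Ld = (fy * db) / (4 * 0.62 * sqrt(f'c))
= (400 * 28) / (4 * 0.62 * sqrt(20))
= 11200 / 11.0909
= 1009.84 mm

1009.84 mm


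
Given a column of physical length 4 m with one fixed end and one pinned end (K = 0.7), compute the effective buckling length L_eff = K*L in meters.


L_eff = K * L
= 0.7 * 4
= 2.8 m

2.8 m


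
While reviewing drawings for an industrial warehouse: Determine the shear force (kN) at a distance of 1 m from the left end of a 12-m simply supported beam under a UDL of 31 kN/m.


R_A = w * L / 2 = 31 * 12 / 2 = 186.0 kN
V(x) = R_A - w * x = 186.0 - 31 * 1
= 155.0 kN

155.0 kN


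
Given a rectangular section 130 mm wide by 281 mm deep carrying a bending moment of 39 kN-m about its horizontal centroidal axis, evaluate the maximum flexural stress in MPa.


I = b * h^3 / 12 = 130 * 281^3 / 12 = 240370444.17 mm^4
y = h / 2 = 281 / 2 = 140.5 mm
M = 39 kN-m = 39000000.0 N-mm
sigma = M * y / I = 39000000.0 * 140.5 / 240370444.17
= 22.8 MPa

22.8 MPa


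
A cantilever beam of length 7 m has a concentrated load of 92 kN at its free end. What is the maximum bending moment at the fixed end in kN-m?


For a cantilever with a point load at the free end:
M_max = P * L = 92 * 7 = 644 kN-m

644 kN-m


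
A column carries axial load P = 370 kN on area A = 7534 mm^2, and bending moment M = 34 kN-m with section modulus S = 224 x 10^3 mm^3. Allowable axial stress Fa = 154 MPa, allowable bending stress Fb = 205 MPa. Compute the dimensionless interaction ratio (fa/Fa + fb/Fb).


f_a = P / A = 370000.0 / 7534 = 49.1107 MPa
f_b = M / S = 34000000.0 / 224000.0 = 151.7857 MPa
Ratio = f_a / Fa + f_b / Fb
= 49.1107 / 154 + 151.7857 / 205
= 1.0593 (dimensionless)

1.0593 (dimensionless)


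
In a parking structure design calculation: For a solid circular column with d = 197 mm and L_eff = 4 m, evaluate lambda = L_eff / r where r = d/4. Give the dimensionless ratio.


Radius of gyration r = d / 4 = 197 / 4 = 49.25 mm
L_eff = 4000.0 mm
Slenderness ratio = L / r = 4000.0 / 49.25 = 81.22 (dimensionless)

81.22 (dimensionless)


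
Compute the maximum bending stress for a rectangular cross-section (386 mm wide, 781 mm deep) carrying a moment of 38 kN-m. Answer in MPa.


I = b * h^3 / 12 = 386 * 781^3 / 12 = 15323541902.17 mm^4
y = h / 2 = 781 / 2 = 390.5 mm
M = 38 kN-m = 38000000.0 N-mm
sigma = M * y / I = 38000000.0 * 390.5 / 15323541902.17
= 0.97 MPa

0.97 MPa


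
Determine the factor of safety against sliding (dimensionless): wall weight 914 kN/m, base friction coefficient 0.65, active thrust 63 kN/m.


Resisting force = mu * W = 0.65 * 914 = 594.1 kN/m
FOS = Resisting / Driving = 594.1 / 63
= 9.4302 (dimensionless)

9.4302 (dimensionless)


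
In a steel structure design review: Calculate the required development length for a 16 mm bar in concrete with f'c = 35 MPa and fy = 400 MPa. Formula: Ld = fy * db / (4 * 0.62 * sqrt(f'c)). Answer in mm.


Ld = (fy * db) / (4 * 0.62 * sqrt(f'c))
= (400 * 16) / (4 * 0.62 * sqrt(35))
= 6400 / 14.6719
= 436.21 mm

436.21 mm


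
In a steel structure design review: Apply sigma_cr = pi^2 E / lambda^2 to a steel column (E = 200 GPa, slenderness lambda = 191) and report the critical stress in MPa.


sigma_cr = pi^2 * E / lambda^2
= 9.8696 * 200000.0 / 191^2
= 9.8696 * 200000.0 / 36481
= 54.1082 MPa

54.1082 MPa


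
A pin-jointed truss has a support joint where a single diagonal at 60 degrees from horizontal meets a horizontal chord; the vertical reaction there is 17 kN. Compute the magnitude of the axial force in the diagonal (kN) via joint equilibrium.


At the joint, only the diagonal has a vertical component, so vertical equilibrium gives:
F * sin(60) = 17
F = 17 / sin(60)
= 17 / 0.866025
= 19.63 kN

19.63 kN


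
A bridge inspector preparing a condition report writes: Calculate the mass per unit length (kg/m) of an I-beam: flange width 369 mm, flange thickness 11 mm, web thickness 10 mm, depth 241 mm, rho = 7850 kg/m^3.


A_flanges = 2 * 369 * 11 = 8118 mm^2
A_web = (241 - 2 * 11) * 10 = 2190 mm^2
A_total = 8118 + 2190 = 10308 mm^2 = 0.010308 m^2
Weight = rho * A = 7850 * 0.010308 = 80.9178 kg/m

80.9178 kg/m


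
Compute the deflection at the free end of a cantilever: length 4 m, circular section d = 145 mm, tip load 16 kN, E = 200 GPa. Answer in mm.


I = pi * d^4 / 64 = pi * 145^4 / 64 = 21699109.31 mm^4
L = 4000.0 mm, P = 16000.0 N, E = 200000.0 MPa
delta = P * L^3 / (3 * E * I)
= 16000.0 * 4000.0^3 / (3 * 200000.0 * 21699109.31)
= 78.6515 mm

78.6515 mm


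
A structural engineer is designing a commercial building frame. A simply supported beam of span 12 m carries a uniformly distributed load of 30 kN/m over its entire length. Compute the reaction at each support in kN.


Total load = w * L = 30 * 12 = 360 kN
By symmetry, each reaction R = total / 2 = 360 / 2 = 180.0 kN

180.0 kN


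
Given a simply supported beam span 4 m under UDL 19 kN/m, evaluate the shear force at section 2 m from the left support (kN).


R_A = w * L / 2 = 19 * 4 / 2 = 38.0 kN
V(x) = R_A - w * x = 38.0 - 19 * 2
= 0.0 kN

0.0 kN


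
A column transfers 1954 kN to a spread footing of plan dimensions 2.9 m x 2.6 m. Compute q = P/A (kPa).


A = 2.9 * 2.6 = 7.54 m^2
q = P / A = 1954 / 7.54
= 259.1512 kPa

259.1512 kPa


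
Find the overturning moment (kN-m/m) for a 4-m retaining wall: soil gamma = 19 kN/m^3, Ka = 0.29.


Pa = 0.5 * Ka * gamma * H^2
= 0.5 * 0.29 * 19 * 4^2
= 44.08 kN/m
Arm = H / 3 = 4 / 3 = 1.3333 m
Mo = Pa * arm = Pa * H / 3 = 44.08 * 4 / 3 = 58.7733 kN-m/m

58.7733 kN-m/m


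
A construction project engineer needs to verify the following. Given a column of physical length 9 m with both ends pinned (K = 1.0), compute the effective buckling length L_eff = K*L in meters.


L_eff = K * L
= 1.0 * 9
= 9.0 m

9.0 m


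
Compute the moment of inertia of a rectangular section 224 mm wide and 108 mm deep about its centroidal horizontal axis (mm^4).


I = b * h^3 / 12
= 224 * 108^3 / 12
= 224 * 1259712 / 12
= 23514624.0 mm^4

23514624.0 mm^4


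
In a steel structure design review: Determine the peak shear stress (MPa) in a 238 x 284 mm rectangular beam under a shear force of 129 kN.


A = b * h = 238 * 284 = 67592 mm^2
V = 129 kN = 129000.0 N
tau_max = 1.5 * V / A = 1.5 * 129000.0 / 67592
= 2.8628 MPa

2.8628 MPa


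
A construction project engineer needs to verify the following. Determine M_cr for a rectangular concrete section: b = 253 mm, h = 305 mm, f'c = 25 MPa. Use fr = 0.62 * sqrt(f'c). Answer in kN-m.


fr = 0.62 * sqrt(25) = 0.62 * 5.0 = 3.1 MPa
I = 253 * 305^3 / 12 = 598189510.42 mm^4
y_t = 152.5 mm
M_cr = fr * I / y_t = 3.1 * 598189510.42 / 152.5 N-mm
= 12.1599 kN-m

12.1599 kN-m


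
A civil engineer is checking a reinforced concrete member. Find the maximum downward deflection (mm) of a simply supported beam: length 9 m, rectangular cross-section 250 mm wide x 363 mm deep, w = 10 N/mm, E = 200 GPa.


I = 250 * 363^3 / 12 = 996503062.5 mm^4
L = 9000.0 mm, w = 10 N/mm, E = 200000.0 MPa
delta = 5 * w * L^4 / (384 * E * I)
= 5 * 10 * 9000.0^4 / (384 * 200000.0 * 996503062.5)
= 4.2865 mm

4.2865 mm


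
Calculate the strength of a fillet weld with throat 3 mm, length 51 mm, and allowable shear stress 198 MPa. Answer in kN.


Strength = throat * length * allowable stress
= 3 * 51 * 198 N
= 30294 N
= 30.29 kN

30.29 kN


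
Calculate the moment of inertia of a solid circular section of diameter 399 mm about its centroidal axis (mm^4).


r = d / 2 = 399 / 2 = 199.5 mm
I = pi * r^4 / 4 = pi * 199.5^4 / 4
= 1244117736.22 mm^4

1244117736.22 mm^4


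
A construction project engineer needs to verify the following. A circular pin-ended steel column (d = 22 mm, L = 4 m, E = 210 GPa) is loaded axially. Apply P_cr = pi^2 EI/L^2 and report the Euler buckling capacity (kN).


I = pi * d^4 / 64 = 11499.01 mm^4
L = 4000.0 mm
P_cr = pi^2 * E * I / L^2
= 9.8696 * 210000.0 * 11499.01 / 4000.0^2
= 1489.57 N = 1.4896 kN

1.4896 kN


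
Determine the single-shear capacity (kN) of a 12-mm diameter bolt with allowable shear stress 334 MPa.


A = pi * d^2 / 4 = pi * 12^2 / 4 = 113.0973 mm^2
V = f_v * A / 1000 = 334 * 113.0973 / 1000
= 37.7745 kN

37.7745 kN


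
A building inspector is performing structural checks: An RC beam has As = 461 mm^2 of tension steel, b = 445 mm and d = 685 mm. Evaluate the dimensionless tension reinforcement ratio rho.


rho = As / (b * d)
= 461 / (445 * 685)
= 461 / 304825
= 0.001512 (dimensionless)

0.001512 (dimensionless)


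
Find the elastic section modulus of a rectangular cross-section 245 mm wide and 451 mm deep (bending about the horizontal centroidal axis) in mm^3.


S = b * h^2 / 6
= 245 * 451^2 / 6
= 245 * 203401 / 6
= 8305540.83 mm^3

8305540.83 mm^3


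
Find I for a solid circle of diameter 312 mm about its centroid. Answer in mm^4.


r = d / 2 = 312 / 2 = 156.0 mm
I = pi * r^4 / 4 = pi * 156.0^4 / 4
= 465144912.01 mm^4

465144912.01 mm^4


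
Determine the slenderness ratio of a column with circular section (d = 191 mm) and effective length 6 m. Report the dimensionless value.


Radius of gyration r = d / 4 = 191 / 4 = 47.75 mm
L_eff = 6000.0 mm
Slenderness ratio = L / r = 6000.0 / 47.75 = 125.65 (dimensionless)

125.65 (dimensionless)


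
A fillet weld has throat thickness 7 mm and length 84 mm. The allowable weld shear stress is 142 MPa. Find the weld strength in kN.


Strength = throat * length * allowable stress
= 7 * 84 * 142 N
= 83496 N
= 83.5 kN

83.5 kN


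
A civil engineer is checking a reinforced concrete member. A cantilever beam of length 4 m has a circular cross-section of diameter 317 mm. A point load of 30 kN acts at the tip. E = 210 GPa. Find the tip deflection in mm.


I = pi * d^4 / 64 = pi * 317^4 / 64 = 495686336.22 mm^4
L = 4000.0 mm, P = 30000.0 N, E = 210000.0 MPa
delta = P * L^3 / (3 * E * I)
= 30000.0 * 4000.0^3 / (3 * 210000.0 * 495686336.22)
= 6.1483 mm

6.1483 mm


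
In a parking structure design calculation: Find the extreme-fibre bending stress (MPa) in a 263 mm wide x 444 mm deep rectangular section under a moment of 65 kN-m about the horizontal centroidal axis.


I = b * h^3 / 12 = 263 * 444^3 / 12 = 1918330416.0 mm^4
y = h / 2 = 444 / 2 = 222.0 mm
M = 65 kN-m = 65000000.0 N-mm
sigma = M * y / I = 65000000.0 * 222.0 / 1918330416.0
= 7.52 MPa

7.52 MPa


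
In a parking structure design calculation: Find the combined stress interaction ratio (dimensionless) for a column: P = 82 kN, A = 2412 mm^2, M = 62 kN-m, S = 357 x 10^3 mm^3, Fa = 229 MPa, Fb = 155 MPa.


f_a = P / A = 82000.0 / 2412 = 33.9967 MPa
f_b = M / S = 62000000.0 / 357000.0 = 173.6695 MPa
Ratio = f_a / Fa + f_b / Fb
= 33.9967 / 229 + 173.6695 / 155
= 1.2689 (dimensionless)

1.2689 (dimensionless)


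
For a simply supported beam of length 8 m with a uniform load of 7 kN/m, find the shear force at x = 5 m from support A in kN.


R_A = w * L / 2 = 7 * 8 / 2 = 28.0 kN
V(x) = R_A - w * x = 28.0 - 7 * 5
= -7.0 kN

-7.0 kN


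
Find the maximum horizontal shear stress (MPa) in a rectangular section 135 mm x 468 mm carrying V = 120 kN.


A = b * h = 135 * 468 = 63180 mm^2
V = 120 kN = 120000.0 N
tau_max = 1.5 * V / A = 1.5 * 120000.0 / 63180
= 2.849 MPa

2.849 MPa


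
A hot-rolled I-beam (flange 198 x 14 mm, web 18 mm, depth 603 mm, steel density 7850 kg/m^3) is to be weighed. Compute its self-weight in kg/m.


A_flanges = 2 * 198 * 14 = 5544 mm^2
A_web = (603 - 2 * 14) * 18 = 10350 mm^2
A_total = 5544 + 10350 = 15894 mm^2 = 0.015894 m^2
Weight = rho * A = 7850 * 0.015894 = 124.7679 kg/m

124.7679 kg/m


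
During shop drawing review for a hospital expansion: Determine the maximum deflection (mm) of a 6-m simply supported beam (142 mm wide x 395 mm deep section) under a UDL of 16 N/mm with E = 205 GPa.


I = 142 * 395^3 / 12 = 729286854.17 mm^4
L = 6000.0 mm, w = 16 N/mm, E = 205000.0 MPa
delta = 5 * w * L^4 / (384 * E * I)
= 5 * 16 * 6000.0^4 / (384 * 205000.0 * 729286854.17)
= 1.806 mm

1.806 mm


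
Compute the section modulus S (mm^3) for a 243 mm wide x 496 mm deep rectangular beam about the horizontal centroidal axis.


S = b * h^2 / 6
= 243 * 496^2 / 6
= 243 * 246016 / 6
= 9963648.0 mm^3

9963648.0 mm^3


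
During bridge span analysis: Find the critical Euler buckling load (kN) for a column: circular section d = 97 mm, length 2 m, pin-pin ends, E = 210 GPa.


I = pi * d^4 / 64 = 4345670.92 mm^4
L = 2000.0 mm
P_cr = pi^2 * E * I / L^2
= 9.8696 * 210000.0 * 4345670.92 / 2000.0^2
= 2251727.77 N = 2251.7278 kN

2251.7278 kN


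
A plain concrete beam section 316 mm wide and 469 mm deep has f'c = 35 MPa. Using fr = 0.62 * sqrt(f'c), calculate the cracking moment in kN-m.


fr = 0.62 * sqrt(35) = 0.62 * 5.9161 = 3.668 MPa
I = 316 * 469^3 / 12 = 2716591670.33 mm^4
y_t = 234.5 mm
M_cr = fr * I / y_t = 3.668 * 2716591670.33 / 234.5 N-mm
= 42.492 kN-m

42.492 kN-m


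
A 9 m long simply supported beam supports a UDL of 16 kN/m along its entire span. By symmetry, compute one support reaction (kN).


Total load = w * L = 16 * 9 = 144 kN
By symmetry, each reaction R = total / 2 = 144 / 2 = 72.0 kN

72.0 kN


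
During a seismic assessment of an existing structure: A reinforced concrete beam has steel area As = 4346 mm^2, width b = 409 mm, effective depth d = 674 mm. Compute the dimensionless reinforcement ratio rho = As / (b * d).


rho = As / (b * d)
= 4346 / (409 * 674)
= 4346 / 275666
= 0.015765 (dimensionless)

0.015765 (dimensionless)


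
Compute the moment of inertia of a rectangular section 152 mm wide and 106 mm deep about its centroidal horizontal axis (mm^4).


I = b * h^3 / 12
= 152 * 106^3 / 12
= 152 * 1191016 / 12
= 15086202.67 mm^4

15086202.67 mm^4


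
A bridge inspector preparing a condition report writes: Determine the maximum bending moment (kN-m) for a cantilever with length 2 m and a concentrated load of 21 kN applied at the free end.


For a cantilever with a point load at the free end:
M_max = P * L = 21 * 2 = 42 kN-m

42 kN-m


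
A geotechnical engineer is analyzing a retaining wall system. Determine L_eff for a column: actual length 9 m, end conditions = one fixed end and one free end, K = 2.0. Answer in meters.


L_eff = K * L
= 2.0 * 9
= 18.0 m

18.0 m


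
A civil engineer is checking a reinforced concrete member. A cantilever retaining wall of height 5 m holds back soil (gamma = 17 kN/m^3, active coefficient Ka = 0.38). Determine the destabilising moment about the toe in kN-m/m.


Pa = 0.5 * Ka * gamma * H^2
= 0.5 * 0.38 * 17 * 5^2
= 80.75 kN/m
Arm = H / 3 = 5 / 3 = 1.6667 m
Mo = Pa * arm = Pa * H / 3 = 80.75 * 5 / 3 = 134.5833 kN-m/m

134.5833 kN-m/m


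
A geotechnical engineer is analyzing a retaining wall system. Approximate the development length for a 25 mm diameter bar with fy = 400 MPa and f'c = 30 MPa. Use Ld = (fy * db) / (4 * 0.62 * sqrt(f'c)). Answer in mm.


Ld = (fy * db) / (4 * 0.62 * sqrt(f'c))
= (400 * 25) / (4 * 0.62 * sqrt(30))
= 10000 / 13.5835
= 736.19 mm

736.19 mm


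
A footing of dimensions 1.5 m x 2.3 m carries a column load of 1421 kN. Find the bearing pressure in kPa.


A = 1.5 * 2.3 = 3.45 m^2
q = P / A = 1421 / 3.45
= 411.8841 kPa

411.8841 kPa


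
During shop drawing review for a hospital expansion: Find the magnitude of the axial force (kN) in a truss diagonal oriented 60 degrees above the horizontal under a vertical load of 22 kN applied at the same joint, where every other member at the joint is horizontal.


At the joint, only the diagonal has a vertical component, so vertical equilibrium gives:
F * sin(60) = 22
F = 22 / sin(60)
= 22 / 0.866025
= 25.4 kN

25.4 kN


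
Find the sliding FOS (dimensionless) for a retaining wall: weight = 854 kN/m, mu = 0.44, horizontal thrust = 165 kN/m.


Resisting force = mu * W = 0.44 * 854 = 375.76 kN/m
FOS = Resisting / Driving = 375.76 / 165
= 2.2773 (dimensionless)

2.2773 (dimensionless)


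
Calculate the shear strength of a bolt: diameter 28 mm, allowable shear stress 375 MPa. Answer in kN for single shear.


A = pi * d^2 / 4 = pi * 28^2 / 4 = 615.7522 mm^2
V = f_v * A / 1000 = 375 * 615.7522 / 1000
= 230.9071 kN

230.9071 kN


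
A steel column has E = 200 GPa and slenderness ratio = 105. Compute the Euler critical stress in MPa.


sigma_cr = pi^2 * E / lambda^2
= 9.8696 * 200000.0 / 105^2
= 9.8696 * 200000.0 / 11025
= 179.0404 MPa

179.0404 MPa


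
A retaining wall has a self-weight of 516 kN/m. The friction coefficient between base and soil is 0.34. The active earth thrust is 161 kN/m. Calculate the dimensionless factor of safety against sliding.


Resisting force = mu * W = 0.34 * 516 = 175.44 kN/m
FOS = Resisting / Driving = 175.44 / 161
= 1.0897 (dimensionless)

1.0897 (dimensionless)


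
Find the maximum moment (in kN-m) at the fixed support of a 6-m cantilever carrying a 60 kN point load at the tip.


For a cantilever with a point load at the free end:
M_max = P * L = 60 * 6 = 360 kN-m

360 kN-m


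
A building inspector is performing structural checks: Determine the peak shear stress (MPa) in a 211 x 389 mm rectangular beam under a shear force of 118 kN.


A = b * h = 211 * 389 = 82079 mm^2
V = 118 kN = 118000.0 N
tau_max = 1.5 * V / A = 1.5 * 118000.0 / 82079
= 2.1565 MPa

2.1565 MPa


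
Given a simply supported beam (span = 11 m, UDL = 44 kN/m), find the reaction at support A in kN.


Total load = w * L = 44 * 11 = 484 kN
By symmetry, each reaction R = total / 2 = 484 / 2 = 242.0 kN

242.0 kN


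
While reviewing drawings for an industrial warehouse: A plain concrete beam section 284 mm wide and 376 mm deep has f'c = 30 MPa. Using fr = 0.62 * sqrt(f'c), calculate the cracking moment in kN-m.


fr = 0.62 * sqrt(30) = 0.62 * 5.4772 = 3.3959 MPa
I = 284 * 376^3 / 12 = 1258057898.67 mm^4
y_t = 188.0 mm
M_cr = fr * I / y_t = 3.3959 * 1258057898.67 / 188.0 N-mm
= 22.7245 kN-m

22.7245 kN-m


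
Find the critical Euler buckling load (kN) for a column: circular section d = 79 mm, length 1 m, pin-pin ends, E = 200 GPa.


I = pi * d^4 / 64 = 1911957.63 mm^4
L = 1000.0 mm
P_cr = pi^2 * E * I / L^2
= 9.8696 * 200000.0 * 1911957.63 / 1000.0^2
= 3774053.09 N = 3774.0531 kN

3774.0531 kN


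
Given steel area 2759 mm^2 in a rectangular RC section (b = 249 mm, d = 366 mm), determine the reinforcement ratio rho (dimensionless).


rho = As / (b * d)
= 2759 / (249 * 366)
= 2759 / 91134
= 0.030274 (dimensionless)

0.030274 (dimensionless)


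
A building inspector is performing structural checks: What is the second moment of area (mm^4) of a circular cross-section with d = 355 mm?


r = d / 2 = 355 / 2 = 177.5 mm
I = pi * r^4 / 4 = pi * 177.5^4 / 4
= 779620608.84 mm^4

779620608.84 mm^4


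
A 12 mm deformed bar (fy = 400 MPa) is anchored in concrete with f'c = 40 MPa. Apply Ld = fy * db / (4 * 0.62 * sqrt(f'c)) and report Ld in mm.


Ld = (fy * db) / (4 * 0.62 * sqrt(f'c))
= (400 * 12) / (4 * 0.62 * sqrt(40))
= 4800 / 15.6849
= 306.03 mm

306.03 mm


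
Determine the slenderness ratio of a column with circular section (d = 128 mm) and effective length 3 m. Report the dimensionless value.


Radius of gyration r = d / 4 = 128 / 4 = 32.0 mm
L_eff = 3000.0 mm
Slenderness ratio = L / r = 3000.0 / 32.0 = 93.75 (dimensionless)

93.75 (dimensionless)


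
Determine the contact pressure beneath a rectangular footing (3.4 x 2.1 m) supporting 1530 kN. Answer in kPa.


A = 3.4 * 2.1 = 7.14 m^2
q = P / A = 1530 / 7.14
= 214.2857 kPa

214.2857 kPa


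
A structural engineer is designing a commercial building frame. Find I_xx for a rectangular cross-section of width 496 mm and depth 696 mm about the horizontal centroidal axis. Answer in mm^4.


I = b * h^3 / 12
= 496 * 696^3 / 12
= 496 * 337153536 / 12
= 13935679488.0 mm^4

13935679488.0 mm^4


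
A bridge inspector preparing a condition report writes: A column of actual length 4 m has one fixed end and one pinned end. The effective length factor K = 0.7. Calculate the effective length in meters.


L_eff = K * L
= 0.7 * 4
= 2.8 m

2.8 m


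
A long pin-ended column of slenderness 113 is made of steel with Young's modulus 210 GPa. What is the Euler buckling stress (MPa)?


sigma_cr = pi^2 * E / lambda^2
= 9.8696 * 210000.0 / 113^2
= 9.8696 * 210000.0 / 12769
= 162.3163 MPa

162.3163 MPa


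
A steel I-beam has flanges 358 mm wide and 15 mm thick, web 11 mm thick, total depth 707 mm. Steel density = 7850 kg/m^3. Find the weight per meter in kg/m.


A_flanges = 2 * 358 * 15 = 10740 mm^2
A_web = (707 - 2 * 15) * 11 = 7447 mm^2
A_total = 10740 + 7447 = 18187 mm^2 = 0.018187 m^2
Weight = rho * A = 7850 * 0.018187 = 142.768 kg/m

142.768 kg/m


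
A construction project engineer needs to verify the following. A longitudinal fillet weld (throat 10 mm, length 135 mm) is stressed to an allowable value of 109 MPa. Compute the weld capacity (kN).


Strength = throat * length * allowable stress
= 10 * 135 * 109 N
= 147150 N
= 147.15 kN

147.15 kN


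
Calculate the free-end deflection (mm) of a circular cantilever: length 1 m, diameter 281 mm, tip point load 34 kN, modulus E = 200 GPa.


I = pi * d^4 / 64 = pi * 281^4 / 64 = 306051969.3 mm^4
L = 1000.0 mm, P = 34000.0 N, E = 200000.0 MPa
delta = P * L^3 / (3 * E * I)
= 34000.0 * 1000.0^3 / (3 * 200000.0 * 306051969.3)
= 0.1852 mm

0.1852 mm


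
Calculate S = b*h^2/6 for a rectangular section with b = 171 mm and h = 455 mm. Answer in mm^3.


S = b * h^2 / 6
= 171 * 455^2 / 6
= 171 * 207025 / 6
= 5900212.5 mm^3

5900212.5 mm^3


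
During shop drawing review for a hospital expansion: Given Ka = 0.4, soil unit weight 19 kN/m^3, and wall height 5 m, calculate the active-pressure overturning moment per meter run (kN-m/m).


Pa = 0.5 * Ka * gamma * H^2
= 0.5 * 0.4 * 19 * 5^2
= 95.0 kN/m
Arm = H / 3 = 5 / 3 = 1.6667 m
Mo = Pa * arm = Pa * H / 3 = 95.0 * 5 / 3 = 158.3333 kN-m/m

158.3333 kN-m/m


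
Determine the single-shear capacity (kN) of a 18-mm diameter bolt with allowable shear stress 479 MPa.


A = pi * d^2 / 4 = pi * 18^2 / 4 = 254.469 mm^2
V = f_v * A / 1000 = 479 * 254.469 / 1000
= 121.8907 kN

121.8907 kN


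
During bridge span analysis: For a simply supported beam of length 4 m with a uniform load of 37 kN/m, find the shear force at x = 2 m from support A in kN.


R_A = w * L / 2 = 37 * 4 / 2 = 74.0 kN
V(x) = R_A - w * x = 74.0 - 37 * 2
= 0.0 kN

0.0 kN


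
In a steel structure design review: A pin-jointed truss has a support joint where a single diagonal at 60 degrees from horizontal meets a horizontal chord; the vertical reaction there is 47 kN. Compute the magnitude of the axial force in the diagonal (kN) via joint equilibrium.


At the joint, only the diagonal has a vertical component, so vertical equilibrium gives:
F * sin(60) = 47
F = 47 / sin(60)
= 47 / 0.866025
= 54.27 kN

54.27 kN


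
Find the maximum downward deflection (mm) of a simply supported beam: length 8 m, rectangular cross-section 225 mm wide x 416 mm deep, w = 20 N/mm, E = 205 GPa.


I = 225 * 416^3 / 12 = 1349836800.0 mm^4
L = 8000.0 mm, w = 20 N/mm, E = 205000.0 MPa
delta = 5 * w * L^4 / (384 * E * I)
= 5 * 20 * 8000.0^4 / (384 * 205000.0 * 1349836800.0)
= 3.8547 mm

3.8547 mm


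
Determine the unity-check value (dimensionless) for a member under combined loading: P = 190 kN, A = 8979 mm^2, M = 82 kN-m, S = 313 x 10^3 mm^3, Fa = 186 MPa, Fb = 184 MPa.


f_a = P / A = 190000.0 / 8979 = 21.1605 MPa
f_b = M / S = 82000000.0 / 313000.0 = 261.9808 MPa
Ratio = f_a / Fa + f_b / Fb
= 21.1605 / 186 + 261.9808 / 184
= 1.5376 (dimensionless)

1.5376 (dimensionless)


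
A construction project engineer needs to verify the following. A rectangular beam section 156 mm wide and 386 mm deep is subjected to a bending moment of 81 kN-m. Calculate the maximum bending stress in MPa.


I = b * h^3 / 12 = 156 * 386^3 / 12 = 747661928.0 mm^4
y = h / 2 = 386 / 2 = 193.0 mm
M = 81 kN-m = 81000000.0 N-mm
sigma = M * y / I = 81000000.0 * 193.0 / 747661928.0
= 20.91 MPa

20.91 MPa


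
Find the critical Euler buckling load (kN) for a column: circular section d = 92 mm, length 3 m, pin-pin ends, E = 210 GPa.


I = pi * d^4 / 64 = 3516585.72 mm^4
L = 3000.0 mm
P_cr = pi^2 * E * I / L^2
= 9.8696 * 210000.0 * 3516585.72 / 3000.0^2
= 809837.23 N = 809.8372 kN

809.8372 kN


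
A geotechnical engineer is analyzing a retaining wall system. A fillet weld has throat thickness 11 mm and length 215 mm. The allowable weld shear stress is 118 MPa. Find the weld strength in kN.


Strength = throat * length * allowable stress
= 11 * 215 * 118 N
= 279070 N
= 279.07 kN

279.07 kN


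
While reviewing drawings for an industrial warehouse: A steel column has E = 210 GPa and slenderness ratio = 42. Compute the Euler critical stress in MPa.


sigma_cr = pi^2 * E / lambda^2
= 9.8696 * 210000.0 / 42^2
= 9.8696 * 210000.0 / 1764
= 1174.9529 MPa

1174.9529 MPa


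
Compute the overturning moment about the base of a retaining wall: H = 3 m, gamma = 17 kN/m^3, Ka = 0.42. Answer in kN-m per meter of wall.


Pa = 0.5 * Ka * gamma * H^2
= 0.5 * 0.42 * 17 * 3^2
= 32.13 kN/m
Arm = H / 3 = 3 / 3 = 1.0 m
Mo = Pa * arm = Pa * H / 3 = 32.13 * 3 / 3 = 32.13 kN-m/m

32.13 kN-m/m
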